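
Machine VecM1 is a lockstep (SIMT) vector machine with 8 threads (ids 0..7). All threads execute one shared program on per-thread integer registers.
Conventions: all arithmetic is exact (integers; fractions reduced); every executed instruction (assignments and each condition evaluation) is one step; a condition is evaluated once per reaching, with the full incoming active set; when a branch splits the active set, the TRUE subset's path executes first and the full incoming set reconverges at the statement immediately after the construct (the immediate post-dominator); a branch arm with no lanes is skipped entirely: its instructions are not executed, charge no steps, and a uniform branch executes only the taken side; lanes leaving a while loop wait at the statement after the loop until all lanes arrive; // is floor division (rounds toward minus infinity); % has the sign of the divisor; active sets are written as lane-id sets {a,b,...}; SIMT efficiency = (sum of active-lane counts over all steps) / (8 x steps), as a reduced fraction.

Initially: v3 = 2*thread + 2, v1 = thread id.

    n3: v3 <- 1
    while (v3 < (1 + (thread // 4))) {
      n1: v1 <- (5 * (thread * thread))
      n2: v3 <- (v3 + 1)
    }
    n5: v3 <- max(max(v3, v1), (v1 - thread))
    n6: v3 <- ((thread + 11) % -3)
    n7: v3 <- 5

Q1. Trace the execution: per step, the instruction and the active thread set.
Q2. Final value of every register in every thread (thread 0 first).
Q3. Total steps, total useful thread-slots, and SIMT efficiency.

step 0: v3 <- 1                      {0,1,2,3,4,5,6,7}
step 1: eval (v3 < (1 + (thread // 4))) {0,1,2,3,4,5,6,7}
step 2: v1 <- (5 * (thread * thread)) {4,5,6,7}
step 3: v3 <- (v3 + 1)               {4,5,6,7}
step 4: eval (v3 < (1 + (thread // 4))) {4,5,6,7}
step 5: v3 <- max(max(v3, v1), (v1 - thread)) {0,1,2,3,4,5,6,7}
step 6: v3 <- ((thread + 11) % -3)   {0,1,2,3,4,5,6,7}
step 7: v3 <- 5                      {0,1,2,3,4,5,6,7}

Answer: 8 steps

v3: 5,5,5,5,5,5,5,5
v1: 0,1,2,3,80,125,180,245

steps = 8; useful = 52; efficiency = 52/64 = 13/16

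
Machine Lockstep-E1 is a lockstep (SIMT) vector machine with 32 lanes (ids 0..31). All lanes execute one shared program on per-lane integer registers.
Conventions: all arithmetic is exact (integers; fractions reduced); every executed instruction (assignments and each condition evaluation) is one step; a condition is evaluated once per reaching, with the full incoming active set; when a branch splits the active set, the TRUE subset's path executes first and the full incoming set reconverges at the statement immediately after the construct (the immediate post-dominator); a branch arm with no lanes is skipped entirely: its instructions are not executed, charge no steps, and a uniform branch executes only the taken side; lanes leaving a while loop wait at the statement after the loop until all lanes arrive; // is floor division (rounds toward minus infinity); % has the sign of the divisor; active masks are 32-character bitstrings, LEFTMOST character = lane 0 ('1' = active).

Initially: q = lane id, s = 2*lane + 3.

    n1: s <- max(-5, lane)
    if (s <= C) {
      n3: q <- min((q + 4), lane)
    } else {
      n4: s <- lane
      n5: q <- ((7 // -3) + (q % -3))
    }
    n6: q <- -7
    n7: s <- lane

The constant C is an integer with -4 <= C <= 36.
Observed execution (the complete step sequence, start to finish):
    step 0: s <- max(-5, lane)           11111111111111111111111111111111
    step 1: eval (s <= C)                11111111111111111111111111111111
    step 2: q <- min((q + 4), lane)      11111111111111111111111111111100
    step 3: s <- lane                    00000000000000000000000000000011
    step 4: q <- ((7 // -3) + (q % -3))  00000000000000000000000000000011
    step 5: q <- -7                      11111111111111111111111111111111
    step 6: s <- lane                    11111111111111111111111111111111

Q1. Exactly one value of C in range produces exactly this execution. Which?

Answer: C = 29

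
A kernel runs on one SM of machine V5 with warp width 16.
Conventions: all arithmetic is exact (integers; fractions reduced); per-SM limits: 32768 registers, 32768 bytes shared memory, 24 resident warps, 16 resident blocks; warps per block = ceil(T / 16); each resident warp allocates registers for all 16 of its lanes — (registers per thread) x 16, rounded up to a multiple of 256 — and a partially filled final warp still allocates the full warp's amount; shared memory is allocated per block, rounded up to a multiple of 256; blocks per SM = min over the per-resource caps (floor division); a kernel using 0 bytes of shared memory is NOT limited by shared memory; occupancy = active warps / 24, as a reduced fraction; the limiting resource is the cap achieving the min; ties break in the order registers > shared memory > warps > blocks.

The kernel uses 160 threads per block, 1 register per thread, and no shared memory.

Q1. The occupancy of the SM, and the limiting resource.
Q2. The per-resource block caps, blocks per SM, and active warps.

Answer: occupancy 5/6, limited by warps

registers: 12 blocks
shared memory: no limit (kernel uses none)
warps: 2 blocks
blocks: 16 blocks

Answer: 2 blocks, 20 active warps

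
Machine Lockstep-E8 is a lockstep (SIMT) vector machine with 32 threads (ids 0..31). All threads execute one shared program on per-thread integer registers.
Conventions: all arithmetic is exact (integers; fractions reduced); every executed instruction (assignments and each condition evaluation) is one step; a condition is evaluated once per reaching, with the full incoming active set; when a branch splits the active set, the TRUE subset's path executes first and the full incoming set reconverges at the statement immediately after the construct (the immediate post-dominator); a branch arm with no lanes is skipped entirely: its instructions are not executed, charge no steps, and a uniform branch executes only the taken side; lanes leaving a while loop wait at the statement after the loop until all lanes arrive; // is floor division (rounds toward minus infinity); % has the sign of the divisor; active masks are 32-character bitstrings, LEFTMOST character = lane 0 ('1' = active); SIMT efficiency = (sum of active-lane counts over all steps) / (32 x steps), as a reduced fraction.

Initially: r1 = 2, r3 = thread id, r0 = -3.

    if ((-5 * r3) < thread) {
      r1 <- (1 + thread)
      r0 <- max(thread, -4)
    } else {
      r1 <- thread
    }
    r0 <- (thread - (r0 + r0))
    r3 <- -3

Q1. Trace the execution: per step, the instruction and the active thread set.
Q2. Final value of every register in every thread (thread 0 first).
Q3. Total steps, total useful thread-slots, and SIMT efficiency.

step 0: eval ((-5 * r3) < thread)    11111111111111111111111111111111
step 1: r1 <- (1 + thread)           01111111111111111111111111111111
step 2: r0 <- max(thread, -4)        01111111111111111111111111111111
step 3: r1 <- thread                 10000000000000000000000000000000
step 4: r0 <- (thread - (r0 + r0))   11111111111111111111111111111111
step 5: r3 <- -3                     11111111111111111111111111111111

Answer: 6 steps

r1: 0,2,3,4,5,6,7,8,9,10,11,12,13,14,15,16,17,18,19,20,21,22,23,24,25,26,27,28,29,30,31,32
r3: -3,-3,-3,-3,-3,-3,-3,-3,-3,-3,-3,-3,-3,-3,-3,-3,-3,-3,-3,-3,-3,-3,-3,-3,-3,-3,-3,-3,-3,-3,-3,-3
r0: 6,-1,-2,-3,-4,-5,-6,-7,-8,-9,-10,-11,-12,-13,-14,-15,-16,-17,-18,-19,-20,-21,-22,-23,-24,-25,-26,-27,-28,-29,-30,-31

steps = 6; useful = 159; efficiency = 159/192 = 53/64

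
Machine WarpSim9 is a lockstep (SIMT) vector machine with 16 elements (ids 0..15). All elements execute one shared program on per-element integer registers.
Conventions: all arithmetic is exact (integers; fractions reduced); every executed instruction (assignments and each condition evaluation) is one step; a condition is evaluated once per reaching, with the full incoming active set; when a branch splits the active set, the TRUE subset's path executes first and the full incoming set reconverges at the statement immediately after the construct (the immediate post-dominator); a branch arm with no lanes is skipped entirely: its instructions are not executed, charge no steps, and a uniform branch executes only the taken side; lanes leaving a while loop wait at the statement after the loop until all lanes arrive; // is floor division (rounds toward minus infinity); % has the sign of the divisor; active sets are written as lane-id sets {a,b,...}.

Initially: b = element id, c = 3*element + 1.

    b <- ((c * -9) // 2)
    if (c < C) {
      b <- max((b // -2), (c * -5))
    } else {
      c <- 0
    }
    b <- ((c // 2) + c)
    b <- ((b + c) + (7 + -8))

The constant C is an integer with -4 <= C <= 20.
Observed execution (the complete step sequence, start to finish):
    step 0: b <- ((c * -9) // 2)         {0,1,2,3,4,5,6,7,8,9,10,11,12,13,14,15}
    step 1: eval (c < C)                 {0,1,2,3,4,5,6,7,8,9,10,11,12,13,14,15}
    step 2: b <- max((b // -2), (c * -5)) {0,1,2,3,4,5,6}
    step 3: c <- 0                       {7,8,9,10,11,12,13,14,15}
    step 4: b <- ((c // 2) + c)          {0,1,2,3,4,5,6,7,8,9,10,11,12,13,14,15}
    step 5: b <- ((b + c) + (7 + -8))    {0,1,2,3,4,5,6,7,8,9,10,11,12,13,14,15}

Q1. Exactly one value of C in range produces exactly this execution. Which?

Answer: C = 20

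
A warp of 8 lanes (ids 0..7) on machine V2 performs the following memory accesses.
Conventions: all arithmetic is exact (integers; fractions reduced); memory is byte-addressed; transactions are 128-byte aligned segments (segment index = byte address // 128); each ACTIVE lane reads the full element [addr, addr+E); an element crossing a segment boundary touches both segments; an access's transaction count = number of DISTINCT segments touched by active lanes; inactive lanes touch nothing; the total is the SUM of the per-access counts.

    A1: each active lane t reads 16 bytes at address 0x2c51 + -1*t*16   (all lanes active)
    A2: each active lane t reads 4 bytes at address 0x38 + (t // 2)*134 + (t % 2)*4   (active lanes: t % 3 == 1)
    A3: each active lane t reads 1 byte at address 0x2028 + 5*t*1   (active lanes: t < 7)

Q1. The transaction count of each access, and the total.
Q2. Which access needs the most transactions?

A1: 2 transactions
A2: 3 transactions
A3: 1 transaction

Answer: 2,3,1; total 6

Answer: A2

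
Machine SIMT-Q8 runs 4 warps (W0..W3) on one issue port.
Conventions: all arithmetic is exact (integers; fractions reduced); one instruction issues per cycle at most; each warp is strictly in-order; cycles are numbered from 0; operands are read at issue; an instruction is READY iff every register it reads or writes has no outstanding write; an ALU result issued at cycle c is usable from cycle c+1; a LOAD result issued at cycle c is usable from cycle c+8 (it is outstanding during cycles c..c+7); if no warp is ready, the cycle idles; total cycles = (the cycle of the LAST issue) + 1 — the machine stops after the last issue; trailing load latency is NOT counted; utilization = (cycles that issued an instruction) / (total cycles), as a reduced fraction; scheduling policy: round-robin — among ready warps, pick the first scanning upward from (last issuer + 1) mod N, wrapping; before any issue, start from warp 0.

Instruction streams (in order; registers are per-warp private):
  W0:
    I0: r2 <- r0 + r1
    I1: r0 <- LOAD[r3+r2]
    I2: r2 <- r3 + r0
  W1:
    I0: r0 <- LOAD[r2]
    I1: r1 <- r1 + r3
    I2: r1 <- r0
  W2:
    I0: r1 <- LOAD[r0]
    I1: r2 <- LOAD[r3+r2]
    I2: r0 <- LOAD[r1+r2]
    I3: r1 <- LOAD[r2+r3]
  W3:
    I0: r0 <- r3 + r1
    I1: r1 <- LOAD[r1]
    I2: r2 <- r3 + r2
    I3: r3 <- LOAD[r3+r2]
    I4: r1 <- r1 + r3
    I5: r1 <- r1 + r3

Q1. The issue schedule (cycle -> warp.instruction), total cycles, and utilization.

cycle 0: W0.I0
cycle 1: W1.I0
cycle 2: W2.I0
cycle 3: W3.I0
cycle 4: W0.I1
cycle 5: W1.I1
cycle 6: W2.I1
cycle 7: W3.I1
cycle 8: W3.I2
cycle 9: W1.I2
cycle 10: W3.I3
cycle 11: idle
cycle 12: W0.I2
cycle 13: idle
cycle 14: W2.I2
cycle 15: W2.I3
cycle 16: idle
cycle 17: idle
cycle 18: W3.I4
cycle 19: W3.I5

Answer: 20 cycles, utilization 4/5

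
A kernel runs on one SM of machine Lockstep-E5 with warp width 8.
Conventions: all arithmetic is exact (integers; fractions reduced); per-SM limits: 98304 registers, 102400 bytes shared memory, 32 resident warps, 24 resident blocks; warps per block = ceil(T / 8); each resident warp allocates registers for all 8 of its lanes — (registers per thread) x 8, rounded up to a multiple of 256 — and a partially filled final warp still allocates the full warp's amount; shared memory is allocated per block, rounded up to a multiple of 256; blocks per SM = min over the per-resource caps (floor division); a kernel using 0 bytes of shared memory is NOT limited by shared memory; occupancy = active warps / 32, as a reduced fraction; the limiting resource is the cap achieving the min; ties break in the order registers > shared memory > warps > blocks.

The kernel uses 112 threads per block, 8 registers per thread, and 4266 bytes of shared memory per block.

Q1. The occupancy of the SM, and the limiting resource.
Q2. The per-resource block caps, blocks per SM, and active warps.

Answer: occupancy 7/8, limited by warps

registers: 27 blocks
shared memory: 23 blocks
warps: 2 blocks
blocks: 24 blocks

Answer: 2 blocks, 28 active warps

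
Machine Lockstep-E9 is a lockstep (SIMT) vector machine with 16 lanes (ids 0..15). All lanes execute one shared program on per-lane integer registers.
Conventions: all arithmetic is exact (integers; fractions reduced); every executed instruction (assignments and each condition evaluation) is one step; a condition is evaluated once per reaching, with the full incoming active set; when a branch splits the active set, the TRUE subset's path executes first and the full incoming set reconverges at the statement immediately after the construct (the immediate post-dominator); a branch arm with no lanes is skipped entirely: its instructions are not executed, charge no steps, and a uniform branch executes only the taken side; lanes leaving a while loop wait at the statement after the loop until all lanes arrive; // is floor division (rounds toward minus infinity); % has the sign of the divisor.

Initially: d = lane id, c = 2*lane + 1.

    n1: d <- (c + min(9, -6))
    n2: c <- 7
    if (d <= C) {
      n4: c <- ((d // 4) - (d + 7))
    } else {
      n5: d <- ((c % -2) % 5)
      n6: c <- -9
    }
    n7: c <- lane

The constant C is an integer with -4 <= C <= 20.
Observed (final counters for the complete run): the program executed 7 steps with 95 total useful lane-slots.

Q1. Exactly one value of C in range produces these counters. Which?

Answer: C = -4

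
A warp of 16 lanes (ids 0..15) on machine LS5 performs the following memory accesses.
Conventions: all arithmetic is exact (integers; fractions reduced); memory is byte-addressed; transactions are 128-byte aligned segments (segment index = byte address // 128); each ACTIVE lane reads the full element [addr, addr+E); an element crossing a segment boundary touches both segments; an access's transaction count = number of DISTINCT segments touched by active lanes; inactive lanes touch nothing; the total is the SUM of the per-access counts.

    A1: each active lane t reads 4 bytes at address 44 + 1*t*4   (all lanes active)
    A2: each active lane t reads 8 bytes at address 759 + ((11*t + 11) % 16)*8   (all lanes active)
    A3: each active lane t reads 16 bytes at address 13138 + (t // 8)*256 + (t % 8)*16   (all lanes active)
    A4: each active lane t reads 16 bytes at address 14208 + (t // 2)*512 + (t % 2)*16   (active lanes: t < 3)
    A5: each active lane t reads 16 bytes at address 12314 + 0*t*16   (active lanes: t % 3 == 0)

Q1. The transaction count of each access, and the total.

A1: 1 transaction
A2: 2 transactions
A3: 4 transactions
A4: 2 transactions
A5: 1 transaction

Answer: 1,2,4,2,1; total 10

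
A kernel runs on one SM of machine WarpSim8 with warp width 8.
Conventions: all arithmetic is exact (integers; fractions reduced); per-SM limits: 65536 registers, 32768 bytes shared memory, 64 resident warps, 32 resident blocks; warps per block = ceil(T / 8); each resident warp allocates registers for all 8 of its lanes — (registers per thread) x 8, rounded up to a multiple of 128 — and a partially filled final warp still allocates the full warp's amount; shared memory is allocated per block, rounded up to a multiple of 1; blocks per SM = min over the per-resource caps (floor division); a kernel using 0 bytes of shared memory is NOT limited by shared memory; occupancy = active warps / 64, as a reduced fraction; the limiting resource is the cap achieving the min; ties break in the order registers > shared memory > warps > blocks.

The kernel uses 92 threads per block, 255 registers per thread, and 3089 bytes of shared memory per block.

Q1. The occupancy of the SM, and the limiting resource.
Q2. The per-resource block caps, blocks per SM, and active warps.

Answer: occupancy 3/8, limited by registers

registers: 2 blocks
shared memory: 10 blocks
warps: 5 blocks
blocks: 32 blocks

Answer: 2 blocks, 24 active warps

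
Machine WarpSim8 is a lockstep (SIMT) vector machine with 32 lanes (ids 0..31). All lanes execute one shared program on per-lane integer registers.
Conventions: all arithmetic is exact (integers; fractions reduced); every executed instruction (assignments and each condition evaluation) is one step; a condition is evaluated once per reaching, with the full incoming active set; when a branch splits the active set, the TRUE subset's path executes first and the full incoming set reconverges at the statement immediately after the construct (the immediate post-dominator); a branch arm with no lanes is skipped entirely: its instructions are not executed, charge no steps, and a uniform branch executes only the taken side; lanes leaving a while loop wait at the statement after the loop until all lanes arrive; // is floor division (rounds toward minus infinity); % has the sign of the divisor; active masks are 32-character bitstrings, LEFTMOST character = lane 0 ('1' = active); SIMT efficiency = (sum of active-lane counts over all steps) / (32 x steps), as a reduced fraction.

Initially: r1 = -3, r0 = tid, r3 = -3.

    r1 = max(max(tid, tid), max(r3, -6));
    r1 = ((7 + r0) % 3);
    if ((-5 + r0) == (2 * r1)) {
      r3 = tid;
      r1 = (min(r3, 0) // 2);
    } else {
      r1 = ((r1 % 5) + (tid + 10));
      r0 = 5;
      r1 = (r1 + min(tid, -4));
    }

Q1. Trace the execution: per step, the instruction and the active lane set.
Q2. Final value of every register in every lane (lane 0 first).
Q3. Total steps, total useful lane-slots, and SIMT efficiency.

step 0: r1 <- max(max(tid, tid), max(r3, -6)) 11111111111111111111111111111111
step 1: r1 <- ((7 + r0) % 3)         11111111111111111111111111111111
step 2: eval ((-5 + r0) == (2 * r1)) 11111111111111111111111111111111
step 3: r3 <- tid                    00000100000000000000000000000000
step 4: r1 <- (min(r3, 0) // 2)      00000100000000000000000000000000
step 5: r1 <- ((r1 % 5) + (tid + 10)) 11111011111111111111111111111111
step 6: r0 <- 5                      11111011111111111111111111111111
step 7: r1 <- (r1 + min(tid, -4))    11111011111111111111111111111111

Answer: 8 steps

r1: 7,9,8,10,12,0,13,15,14,16,18,17,19,21,20,22,24,23,25,27,26,28,30,29,31,33,32,34,36,35,37,39
r0: 5,5,5,5,5,5,5,5,5,5,5,5,5,5,5,5,5,5,5,5,5,5,5,5,5,5,5,5,5,5,5,5
r3: -3,-3,-3,-3,-3,5,-3,-3,-3,-3,-3,-3,-3,-3,-3,-3,-3,-3,-3,-3,-3,-3,-3,-3,-3,-3,-3,-3,-3,-3,-3,-3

steps = 8; useful = 191; efficiency = 191/256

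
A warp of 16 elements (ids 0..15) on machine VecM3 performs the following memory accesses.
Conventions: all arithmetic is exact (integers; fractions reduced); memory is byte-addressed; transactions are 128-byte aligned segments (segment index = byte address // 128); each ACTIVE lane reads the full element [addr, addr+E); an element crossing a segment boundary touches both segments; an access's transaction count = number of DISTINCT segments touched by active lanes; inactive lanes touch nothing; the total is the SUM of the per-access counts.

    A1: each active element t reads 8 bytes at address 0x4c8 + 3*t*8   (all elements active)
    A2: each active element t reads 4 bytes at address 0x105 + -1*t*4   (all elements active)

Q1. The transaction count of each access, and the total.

A1: 4 transactions
A2: 2 transactions

Answer: 4,2; total 6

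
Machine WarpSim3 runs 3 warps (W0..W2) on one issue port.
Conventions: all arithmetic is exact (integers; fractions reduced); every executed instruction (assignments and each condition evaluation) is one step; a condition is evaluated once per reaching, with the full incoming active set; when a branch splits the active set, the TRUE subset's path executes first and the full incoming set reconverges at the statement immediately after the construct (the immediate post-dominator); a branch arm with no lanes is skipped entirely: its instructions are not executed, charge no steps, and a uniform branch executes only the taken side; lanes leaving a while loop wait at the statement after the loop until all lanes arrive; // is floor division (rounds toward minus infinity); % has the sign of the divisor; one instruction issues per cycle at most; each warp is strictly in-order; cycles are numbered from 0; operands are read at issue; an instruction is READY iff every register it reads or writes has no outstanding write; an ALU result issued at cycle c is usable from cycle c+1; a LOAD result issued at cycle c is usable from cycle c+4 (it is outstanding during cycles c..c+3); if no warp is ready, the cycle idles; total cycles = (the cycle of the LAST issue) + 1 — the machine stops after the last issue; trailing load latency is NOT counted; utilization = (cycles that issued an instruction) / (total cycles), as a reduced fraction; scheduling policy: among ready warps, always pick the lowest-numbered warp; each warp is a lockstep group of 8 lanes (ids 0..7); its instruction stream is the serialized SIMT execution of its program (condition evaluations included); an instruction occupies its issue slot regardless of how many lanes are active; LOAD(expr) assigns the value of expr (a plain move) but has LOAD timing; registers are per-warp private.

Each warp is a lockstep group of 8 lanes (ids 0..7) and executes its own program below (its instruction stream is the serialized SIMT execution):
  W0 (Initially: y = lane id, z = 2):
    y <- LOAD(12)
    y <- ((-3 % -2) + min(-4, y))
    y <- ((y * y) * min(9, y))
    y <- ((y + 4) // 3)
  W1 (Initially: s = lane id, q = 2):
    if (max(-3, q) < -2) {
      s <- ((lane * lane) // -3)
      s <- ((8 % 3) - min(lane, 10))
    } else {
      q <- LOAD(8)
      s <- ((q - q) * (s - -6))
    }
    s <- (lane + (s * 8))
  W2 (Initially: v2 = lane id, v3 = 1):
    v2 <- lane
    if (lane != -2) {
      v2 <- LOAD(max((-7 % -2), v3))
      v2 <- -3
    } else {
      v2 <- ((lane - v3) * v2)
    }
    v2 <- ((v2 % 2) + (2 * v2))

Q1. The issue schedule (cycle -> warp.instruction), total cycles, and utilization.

cycle 0: W0.I0
cycle 1: W1.I0
cycle 2: W1.I1
cycle 3: W2.I0
cycle 4: W0.I1
cycle 5: W0.I2
cycle 6: W0.I3
cycle 7: W1.I2
cycle 8: W1.I3
cycle 9: W2.I1
cycle 10: W2.I2
cycle 11: idle
cycle 12: idle
cycle 13: idle
cycle 14: W2.I3
cycle 15: W2.I4

Answer: 16 cycles, utilization 13/16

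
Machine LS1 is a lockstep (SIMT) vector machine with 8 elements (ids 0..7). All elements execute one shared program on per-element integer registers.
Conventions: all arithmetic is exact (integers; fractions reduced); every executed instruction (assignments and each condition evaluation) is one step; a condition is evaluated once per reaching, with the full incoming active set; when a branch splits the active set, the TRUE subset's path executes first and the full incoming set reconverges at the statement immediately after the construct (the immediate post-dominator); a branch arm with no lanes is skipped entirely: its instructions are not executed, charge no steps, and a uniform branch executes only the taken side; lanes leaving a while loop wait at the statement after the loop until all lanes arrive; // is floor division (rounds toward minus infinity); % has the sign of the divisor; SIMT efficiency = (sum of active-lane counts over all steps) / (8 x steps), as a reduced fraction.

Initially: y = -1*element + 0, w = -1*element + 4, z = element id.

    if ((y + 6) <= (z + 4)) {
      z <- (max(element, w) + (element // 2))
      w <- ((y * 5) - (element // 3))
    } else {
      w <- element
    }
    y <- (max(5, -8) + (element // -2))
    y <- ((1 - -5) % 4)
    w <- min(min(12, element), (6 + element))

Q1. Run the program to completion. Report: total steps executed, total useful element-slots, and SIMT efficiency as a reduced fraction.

Answer: 7 steps, 47 useful, 47/56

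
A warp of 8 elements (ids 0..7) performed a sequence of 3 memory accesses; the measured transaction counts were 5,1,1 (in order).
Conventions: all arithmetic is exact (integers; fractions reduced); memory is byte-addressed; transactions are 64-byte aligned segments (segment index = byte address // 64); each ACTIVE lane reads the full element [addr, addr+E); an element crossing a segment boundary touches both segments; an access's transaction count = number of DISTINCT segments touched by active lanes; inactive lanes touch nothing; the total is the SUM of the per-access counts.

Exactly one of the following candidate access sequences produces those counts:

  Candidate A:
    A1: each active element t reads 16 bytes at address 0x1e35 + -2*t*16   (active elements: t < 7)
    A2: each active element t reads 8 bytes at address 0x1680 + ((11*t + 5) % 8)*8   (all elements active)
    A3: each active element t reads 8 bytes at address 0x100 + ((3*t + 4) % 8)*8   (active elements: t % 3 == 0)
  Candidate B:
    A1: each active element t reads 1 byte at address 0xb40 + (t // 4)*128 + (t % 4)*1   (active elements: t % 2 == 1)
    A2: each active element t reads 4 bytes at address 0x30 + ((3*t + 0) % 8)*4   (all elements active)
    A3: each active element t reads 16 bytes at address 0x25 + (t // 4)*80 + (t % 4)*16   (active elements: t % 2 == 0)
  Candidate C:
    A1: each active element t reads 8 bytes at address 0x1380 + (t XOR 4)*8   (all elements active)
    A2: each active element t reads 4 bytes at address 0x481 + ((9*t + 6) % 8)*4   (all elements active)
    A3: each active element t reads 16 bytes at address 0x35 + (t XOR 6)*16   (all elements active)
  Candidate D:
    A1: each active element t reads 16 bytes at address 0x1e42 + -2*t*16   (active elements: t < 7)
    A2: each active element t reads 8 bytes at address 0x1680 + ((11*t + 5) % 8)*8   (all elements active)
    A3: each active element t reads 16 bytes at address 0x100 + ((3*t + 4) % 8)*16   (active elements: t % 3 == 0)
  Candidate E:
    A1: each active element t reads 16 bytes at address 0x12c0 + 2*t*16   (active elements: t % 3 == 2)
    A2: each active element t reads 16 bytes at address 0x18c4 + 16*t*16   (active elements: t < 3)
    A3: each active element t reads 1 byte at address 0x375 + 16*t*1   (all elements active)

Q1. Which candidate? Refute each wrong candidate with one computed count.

B: A1 gives 2 transactions, not 5
C: A1 gives 1 transaction, not 5
D: A1 gives 4 transactions, not 5
E: A1 gives 2 transactions, not 5
A: all counts match (5,1,1)

Answer: A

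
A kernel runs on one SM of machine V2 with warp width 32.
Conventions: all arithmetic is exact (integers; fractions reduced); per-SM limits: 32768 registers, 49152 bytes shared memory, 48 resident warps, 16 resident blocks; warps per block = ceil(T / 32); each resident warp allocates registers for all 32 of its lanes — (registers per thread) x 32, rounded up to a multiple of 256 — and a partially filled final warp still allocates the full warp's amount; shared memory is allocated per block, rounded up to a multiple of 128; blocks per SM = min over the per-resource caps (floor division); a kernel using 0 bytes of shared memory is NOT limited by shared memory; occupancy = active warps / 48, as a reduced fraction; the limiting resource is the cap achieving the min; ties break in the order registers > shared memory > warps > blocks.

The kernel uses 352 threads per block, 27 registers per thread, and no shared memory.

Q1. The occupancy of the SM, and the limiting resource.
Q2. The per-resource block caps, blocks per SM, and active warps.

Answer: occupancy 11/24, limited by registers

registers: 2 blocks
shared memory: no limit (kernel uses none)
warps: 4 blocks
blocks: 16 blocks

Answer: 2 blocks, 22 active warps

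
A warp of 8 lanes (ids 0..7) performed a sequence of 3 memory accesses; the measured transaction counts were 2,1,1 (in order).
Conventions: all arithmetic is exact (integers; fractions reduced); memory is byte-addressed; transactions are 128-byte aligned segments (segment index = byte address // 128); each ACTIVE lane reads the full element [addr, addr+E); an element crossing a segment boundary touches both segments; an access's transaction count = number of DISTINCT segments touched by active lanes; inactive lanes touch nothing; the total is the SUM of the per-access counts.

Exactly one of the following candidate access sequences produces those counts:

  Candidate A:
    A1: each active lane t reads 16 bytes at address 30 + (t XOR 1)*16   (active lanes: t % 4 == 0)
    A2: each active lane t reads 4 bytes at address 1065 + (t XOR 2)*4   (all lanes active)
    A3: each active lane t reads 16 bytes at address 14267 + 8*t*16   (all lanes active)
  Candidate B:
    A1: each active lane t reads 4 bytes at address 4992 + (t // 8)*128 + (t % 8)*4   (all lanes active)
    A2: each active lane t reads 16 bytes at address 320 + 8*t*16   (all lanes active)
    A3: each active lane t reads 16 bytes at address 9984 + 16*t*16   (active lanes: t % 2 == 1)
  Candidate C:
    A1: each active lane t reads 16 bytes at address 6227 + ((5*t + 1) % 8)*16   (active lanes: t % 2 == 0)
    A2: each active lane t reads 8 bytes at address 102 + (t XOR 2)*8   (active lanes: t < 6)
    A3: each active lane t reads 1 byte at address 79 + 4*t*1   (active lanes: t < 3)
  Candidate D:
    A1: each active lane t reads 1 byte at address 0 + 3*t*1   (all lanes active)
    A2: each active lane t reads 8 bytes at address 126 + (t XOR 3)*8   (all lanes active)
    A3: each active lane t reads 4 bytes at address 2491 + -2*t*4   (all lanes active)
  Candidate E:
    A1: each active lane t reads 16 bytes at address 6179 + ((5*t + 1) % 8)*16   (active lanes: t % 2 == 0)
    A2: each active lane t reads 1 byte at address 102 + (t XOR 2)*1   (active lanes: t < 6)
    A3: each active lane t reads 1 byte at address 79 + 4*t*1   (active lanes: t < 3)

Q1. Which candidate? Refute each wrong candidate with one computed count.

A: A1 gives 1 transaction, not 2
B: A1 gives 1 transaction, not 2
C: A2 gives 2 transactions, not 1
D: A1 gives 1 transaction, not 2
E: all counts match (2,1,1)

Answer: E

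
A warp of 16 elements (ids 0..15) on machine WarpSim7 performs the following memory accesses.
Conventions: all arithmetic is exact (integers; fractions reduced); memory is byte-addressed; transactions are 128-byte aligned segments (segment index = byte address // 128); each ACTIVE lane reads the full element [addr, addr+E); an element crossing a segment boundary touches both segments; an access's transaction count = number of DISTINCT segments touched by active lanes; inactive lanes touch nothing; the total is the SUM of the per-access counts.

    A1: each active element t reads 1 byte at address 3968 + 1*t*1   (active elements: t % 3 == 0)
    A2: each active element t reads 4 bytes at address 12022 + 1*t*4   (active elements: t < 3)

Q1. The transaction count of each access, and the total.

A1: 1 transaction
A2: 2 transactions

Answer: 1,2; total 3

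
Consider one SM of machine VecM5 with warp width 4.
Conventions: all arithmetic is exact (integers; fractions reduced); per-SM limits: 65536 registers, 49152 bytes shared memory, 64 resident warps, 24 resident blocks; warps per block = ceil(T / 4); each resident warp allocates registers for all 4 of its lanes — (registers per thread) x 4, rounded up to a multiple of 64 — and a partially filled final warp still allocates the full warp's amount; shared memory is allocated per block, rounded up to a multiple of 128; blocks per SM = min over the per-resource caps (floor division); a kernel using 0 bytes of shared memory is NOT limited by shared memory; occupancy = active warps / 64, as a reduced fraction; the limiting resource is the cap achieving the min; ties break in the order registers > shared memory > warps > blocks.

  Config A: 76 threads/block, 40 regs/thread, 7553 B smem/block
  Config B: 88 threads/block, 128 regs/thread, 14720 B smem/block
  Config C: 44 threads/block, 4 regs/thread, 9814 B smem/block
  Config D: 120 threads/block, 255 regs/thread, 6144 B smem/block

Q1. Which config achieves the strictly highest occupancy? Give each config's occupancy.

occupancies: A 57/64, B 11/16, C 11/16, D 15/16

Answer: D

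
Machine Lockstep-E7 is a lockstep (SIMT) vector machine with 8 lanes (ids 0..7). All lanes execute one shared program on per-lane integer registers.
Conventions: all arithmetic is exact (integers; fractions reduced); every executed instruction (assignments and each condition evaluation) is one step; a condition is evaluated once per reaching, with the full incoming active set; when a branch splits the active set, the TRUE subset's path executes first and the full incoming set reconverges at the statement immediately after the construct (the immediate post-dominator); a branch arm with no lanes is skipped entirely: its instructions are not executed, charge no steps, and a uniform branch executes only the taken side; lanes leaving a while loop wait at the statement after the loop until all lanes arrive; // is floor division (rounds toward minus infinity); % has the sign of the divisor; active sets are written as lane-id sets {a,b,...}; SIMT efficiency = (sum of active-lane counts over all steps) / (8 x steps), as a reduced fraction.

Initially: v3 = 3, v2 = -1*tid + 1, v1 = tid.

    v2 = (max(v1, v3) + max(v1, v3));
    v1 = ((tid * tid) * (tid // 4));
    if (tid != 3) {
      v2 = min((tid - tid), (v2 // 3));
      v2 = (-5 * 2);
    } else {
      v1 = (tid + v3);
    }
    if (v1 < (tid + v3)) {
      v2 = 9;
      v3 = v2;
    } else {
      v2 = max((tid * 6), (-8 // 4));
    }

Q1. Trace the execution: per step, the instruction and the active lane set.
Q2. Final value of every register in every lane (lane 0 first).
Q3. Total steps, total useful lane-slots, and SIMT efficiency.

step 0: v2 <- (max(v1, v3) + max(v1, v3)) {0,1,2,3,4,5,6,7}
step 1: v1 <- ((tid * tid) * (tid // 4)) {0,1,2,3,4,5,6,7}
step 2: eval (tid != 3)              {0,1,2,3,4,5,6,7}
step 3: v2 <- min((tid - tid), (v2 // 3)) {0,1,2,4,5,6,7}
step 4: v2 <- (-5 * 2)               {0,1,2,4,5,6,7}
step 5: v1 <- (tid + v3)             {3}
step 6: eval (v1 < (tid + v3))       {0,1,2,3,4,5,6,7}
step 7: v2 <- 9                      {0,1,2}
step 8: v3 <- v2                     {0,1,2}
step 9: v2 <- max((tid * 6), (-8 // 4)) {3,4,5,6,7}

Answer: 10 steps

v3: 9,9,9,3,3,3,3,3
v2: 9,9,9,18,24,30,36,42
v1: 0,0,0,6,16,25,36,49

steps = 10; useful = 58; efficiency = 58/80 = 29/40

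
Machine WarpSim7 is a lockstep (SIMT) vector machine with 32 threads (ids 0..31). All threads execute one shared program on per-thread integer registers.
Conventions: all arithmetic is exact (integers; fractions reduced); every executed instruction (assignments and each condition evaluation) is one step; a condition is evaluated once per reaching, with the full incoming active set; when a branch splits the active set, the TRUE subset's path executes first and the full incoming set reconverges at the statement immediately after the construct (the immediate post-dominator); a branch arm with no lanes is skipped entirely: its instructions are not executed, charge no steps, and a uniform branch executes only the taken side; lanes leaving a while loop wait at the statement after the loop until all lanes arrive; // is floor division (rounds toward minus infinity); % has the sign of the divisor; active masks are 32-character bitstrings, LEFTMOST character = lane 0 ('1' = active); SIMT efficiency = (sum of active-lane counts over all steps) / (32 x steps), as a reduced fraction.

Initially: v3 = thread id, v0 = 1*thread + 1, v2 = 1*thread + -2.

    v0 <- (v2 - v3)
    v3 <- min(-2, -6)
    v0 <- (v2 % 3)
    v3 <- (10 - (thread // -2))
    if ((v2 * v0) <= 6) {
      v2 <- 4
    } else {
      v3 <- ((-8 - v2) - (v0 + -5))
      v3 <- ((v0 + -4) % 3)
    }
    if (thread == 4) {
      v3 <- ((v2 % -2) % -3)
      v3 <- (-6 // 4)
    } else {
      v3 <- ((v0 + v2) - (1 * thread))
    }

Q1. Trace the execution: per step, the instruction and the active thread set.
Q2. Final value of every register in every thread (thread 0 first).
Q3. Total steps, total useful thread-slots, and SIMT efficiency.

step 0: v0 <- (v2 - v3)              11111111111111111111111111111111
step 1: v3 <- min(-2, -6)            11111111111111111111111111111111
step 2: v0 <- (v2 % 3)               11111111111111111111111111111111
step 3: v3 <- (10 - (thread // -2))  11111111111111111111111111111111
step 4: eval ((v2 * v0) <= 6)        11111111111111111111111111111111
step 5: v2 <- 4                      11111110100100100100100100100100
step 6: v3 <- ((-8 - v2) - (v0 + -5)) 00000001011011011011011011011011
step 7: v3 <- ((v0 + -4) % 3)        00000001011011011011011011011011
step 8: eval (thread == 4)           11111111111111111111111111111111
step 9: v3 <- ((v2 % -2) % -3)       00001000000000000000000000000000
step 10: v3 <- (-6 // 4)              00001000000000000000000000000000
step 11: v3 <- ((v0 + v2) - (1 * thread)) 11110111111111111111111111111111

Answer: 12 steps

v3: 5,5,2,2,-2,-1,-1,0,-4,-1,0,-7,-1,0,-10,-1,0,-13,-1,0,-16,-1,0,-19,-1,0,-22,-1,0,-25,-1,0
v0: 1,2,0,1,2,0,1,2,0,1,2,0,1,2,0,1,2,0,1,2,0,1,2,0,1,2,0,1,2,0,1,2
v2: 4,4,4,4,4,4,4,5,4,7,8,4,10,11,4,13,14,4,16,17,4,19,20,4,22,23,4,25,26,4,28,29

steps = 12; useful = 274; efficiency = 274/384 = 137/192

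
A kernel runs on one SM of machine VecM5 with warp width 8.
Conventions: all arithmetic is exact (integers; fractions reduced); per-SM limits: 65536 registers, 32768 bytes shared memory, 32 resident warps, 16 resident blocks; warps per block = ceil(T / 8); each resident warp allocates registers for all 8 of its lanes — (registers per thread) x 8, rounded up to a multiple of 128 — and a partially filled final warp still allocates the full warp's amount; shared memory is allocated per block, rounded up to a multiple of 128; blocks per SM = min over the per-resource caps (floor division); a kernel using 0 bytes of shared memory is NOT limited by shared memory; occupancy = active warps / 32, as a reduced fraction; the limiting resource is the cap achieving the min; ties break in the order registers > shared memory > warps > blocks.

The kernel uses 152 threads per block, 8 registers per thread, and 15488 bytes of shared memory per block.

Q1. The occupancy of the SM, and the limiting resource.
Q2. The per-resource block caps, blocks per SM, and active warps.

Answer: occupancy 19/32, limited by warps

registers: 26 blocks
shared memory: 2 blocks
warps: 1 block
blocks: 16 blocks

Answer: 1 block, 19 active warps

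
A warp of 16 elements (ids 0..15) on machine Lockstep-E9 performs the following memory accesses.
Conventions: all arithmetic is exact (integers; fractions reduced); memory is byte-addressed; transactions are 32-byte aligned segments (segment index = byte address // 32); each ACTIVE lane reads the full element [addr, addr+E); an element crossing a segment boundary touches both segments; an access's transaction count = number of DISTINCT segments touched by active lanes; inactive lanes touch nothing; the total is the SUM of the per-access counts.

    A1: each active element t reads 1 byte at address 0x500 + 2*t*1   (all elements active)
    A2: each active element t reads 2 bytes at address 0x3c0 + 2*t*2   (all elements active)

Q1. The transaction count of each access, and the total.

A1: 1 transaction
A2: 2 transactions

Answer: 1,2; total 3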